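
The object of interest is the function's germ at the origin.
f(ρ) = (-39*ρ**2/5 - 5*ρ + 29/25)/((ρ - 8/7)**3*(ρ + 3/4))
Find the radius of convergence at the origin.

Denominator factor (ρ + 3/4): pole of order 1 at -3/4, modulus 3/4.
Denominator factor (ρ - 8/7)^3: pole of order 3 at 8/7, modulus 8/7.
The radius of convergence is the smallest modulus among the singular points: 3/4.

The radius of convergence is 3/4.


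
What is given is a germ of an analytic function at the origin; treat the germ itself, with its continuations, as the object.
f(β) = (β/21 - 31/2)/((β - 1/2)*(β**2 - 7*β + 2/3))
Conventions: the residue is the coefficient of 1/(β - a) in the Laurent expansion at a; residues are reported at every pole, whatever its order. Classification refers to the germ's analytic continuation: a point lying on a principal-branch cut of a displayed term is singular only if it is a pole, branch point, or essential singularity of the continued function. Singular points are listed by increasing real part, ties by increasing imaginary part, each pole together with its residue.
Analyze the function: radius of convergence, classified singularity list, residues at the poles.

Radius of convergence at 0: 7/2 - (1/6)*sqrt(417).
At 7/2 - (1/6)*sqrt(417): a pole of order 1; residue -650/217 - (11731/90489)*sqrt(417).
At 1/2: a pole of order 1; residue 1300/217.
At 7/2 + (1/6)*sqrt(417): a pole of order 1; residue -650/217 + (11731/90489)*sqrt(417).

Denominator factor (β**2 - 7*β + 2/3): discriminant 139/3, real irrational roots 7/2 + (1/6)*sqrt(417) and 7/2 - (1/6)*sqrt(417); poles of order 1, moduli 7/2 + (1/6)*sqrt(417) and 7/2 - (1/6)*sqrt(417).
Denominator factor (β - 1/2): pole of order 1 at 1/2, modulus 1/2.
The radius of convergence is the smallest modulus among the singular points: 7/2 - (1/6)*sqrt(417).
The factor β**2 - 7*β + 2/3 splits as (β - a)(β - a') with a = 7/2 - (1/6)*sqrt(417), a' = 7/2 + (1/6)*sqrt(417). At the order-1 pole a set g(β) = (β - a)*f(β) = [(β/21 - 31/2)/(β - 1/2)] / (β - a').
Simple pole: residue = g(a) at a = 7/2 - (1/6)*sqrt(417), which is -650/217 - (11731/90489)*sqrt(417).
At the order-1 pole 1/2 set g(β) = (β - (1/2))*f(β) = (β/21 - 31/2)/(β**2 - 7*β + 2/3).
Simple pole: residue = g(a) at a = 1/2, which is 1300/217.
The factor β**2 - 7*β + 2/3 splits as (β - a)(β - a') with a = 7/2 + (1/6)*sqrt(417), a' = 7/2 - (1/6)*sqrt(417). At the order-1 pole a set g(β) = (β - a)*f(β) = [(β/21 - 31/2)/(β - 1/2)] / (β - a').
Simple pole: residue = g(a) at a = 7/2 + (1/6)*sqrt(417), which is -650/217 + (11731/90489)*sqrt(417).
List the singular points by increasing real part (a conjugate pair: the negative imaginary part first).


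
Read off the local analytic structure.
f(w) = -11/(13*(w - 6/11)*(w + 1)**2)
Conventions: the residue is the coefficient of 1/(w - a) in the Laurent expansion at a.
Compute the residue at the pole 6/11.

The residue is -1331/3757.

At the order-1 pole 6/11 set g(w) = (w - (6/11))*f(w) = -11/(13*(w + 1)**2).
Simple pole: residue = g(a) at a = 6/11, which is -1331/3757.


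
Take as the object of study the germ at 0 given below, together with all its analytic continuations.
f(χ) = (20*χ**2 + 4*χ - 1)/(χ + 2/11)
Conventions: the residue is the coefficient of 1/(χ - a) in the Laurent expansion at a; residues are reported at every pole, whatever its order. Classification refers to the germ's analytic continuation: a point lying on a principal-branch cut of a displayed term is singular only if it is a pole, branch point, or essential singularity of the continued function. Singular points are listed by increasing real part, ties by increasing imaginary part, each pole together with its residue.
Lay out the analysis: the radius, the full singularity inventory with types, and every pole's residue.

Radius of convergence at 0: 2/11.
At -2/11: a pole of order 1; residue -129/121.

Denominator factor (χ + 2/11): pole of order 1 at -2/11, modulus 2/11.
The radius of convergence is the smallest modulus among the singular points: 2/11.
At the order-1 pole -2/11 set g(χ) = (χ - (-2/11))*f(χ) = 20*χ**2 + 4*χ - 1.
Simple pole: residue = g(a) at a = -2/11, which is -129/121.


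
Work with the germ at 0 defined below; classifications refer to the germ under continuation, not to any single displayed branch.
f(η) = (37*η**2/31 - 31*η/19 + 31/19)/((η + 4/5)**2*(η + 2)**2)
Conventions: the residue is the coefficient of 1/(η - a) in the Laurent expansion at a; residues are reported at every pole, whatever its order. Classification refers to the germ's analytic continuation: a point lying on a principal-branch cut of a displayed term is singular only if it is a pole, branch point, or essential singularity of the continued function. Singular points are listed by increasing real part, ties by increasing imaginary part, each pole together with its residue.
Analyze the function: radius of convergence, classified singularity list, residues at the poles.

Radius of convergence at 0: 4/5.
At -2: a pole of order 2; residue 107225/15903.
At -4/5: a pole of order 2; residue -107225/15903.

Denominator factor (η + 4/5)^2: pole of order 2 at -4/5, modulus 4/5.
Denominator factor (η + 2)^2: pole of order 2 at -2, modulus 2.
The radius of convergence is the smallest modulus among the singular points: 4/5.
At the order-2 pole -2 set g(η) = (η - (-2))^2*f(η) = (37*η**2/31 - 31*η/19 + 31/19)/(η + 4/5)**2.
Order-2 pole: residue = g'(a); g'(-2) = 107225/15903, so the residue is 107225/15903.
At the order-2 pole -4/5 set g(η) = (η - (-4/5))^2*f(η) = (37*η**2/31 - 31*η/19 + 31/19)/(η + 2)**2.
Order-2 pole: residue = g'(a); g'(-4/5) = -107225/15903, so the residue is -107225/15903.
List the singular points by increasing real part (a conjugate pair: the negative imaginary part first).


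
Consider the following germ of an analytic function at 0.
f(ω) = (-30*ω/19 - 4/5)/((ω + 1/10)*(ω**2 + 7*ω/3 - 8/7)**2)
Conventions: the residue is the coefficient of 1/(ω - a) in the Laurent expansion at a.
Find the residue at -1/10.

The residue is -53802000/156392059.

At the order-1 pole -1/10 set g(ω) = (ω - (-1/10))*f(ω) = (-30*ω/19 - 4/5)/(ω**2 + 7*ω/3 - 8/7)**2.
Simple pole: residue = g(a) at a = -1/10, which is -53802000/156392059.


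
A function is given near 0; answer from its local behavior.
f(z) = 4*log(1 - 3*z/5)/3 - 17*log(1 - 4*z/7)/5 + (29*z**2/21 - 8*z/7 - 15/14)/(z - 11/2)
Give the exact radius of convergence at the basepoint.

Denominator factor (z - 11/2): pole of order 1 at 11/2, modulus 11/2.
Branch term (-17/5)*log(1 - z/(7/4)): its argument vanishes at z = 7/4, a logarithmic branch point, modulus 7/4.
Branch term (4/3)*log(1 - z/(5/3)): its argument vanishes at z = 5/3, a logarithmic branch point, modulus 5/3.
The radius of convergence is the smallest modulus among the singular points: 5/3.

The radius of convergence is 5/3.


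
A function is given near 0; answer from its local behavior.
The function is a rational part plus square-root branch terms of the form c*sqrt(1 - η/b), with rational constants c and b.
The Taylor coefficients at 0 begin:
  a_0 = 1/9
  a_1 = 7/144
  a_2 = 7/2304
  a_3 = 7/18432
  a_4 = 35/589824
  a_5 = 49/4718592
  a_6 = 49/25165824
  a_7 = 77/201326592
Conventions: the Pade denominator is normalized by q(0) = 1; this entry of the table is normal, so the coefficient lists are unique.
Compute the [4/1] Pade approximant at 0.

The Pade approximant has numerator coefficients [1/9, 7/240, -7/1280, -7/46080, -7/983040]; denominator coefficients [1, -7/40].

Taylor coefficients needed (read off): a_0 = 1/9, a_1 = 7/144, a_2 = 7/2304, a_3 = 7/18432, a_4 = 35/589824, a_5 = 49/4718592.
Write the denominator as Q(η) = 1 + q1*η. Requiring Q*f - P = O(η^6) with deg P <= 4 kills the coefficients of η^5..η^5 in Q*f:
  η^5: a_5 + q1*a_4 = 0, i.e. 49/4718592 + (35/589824)*q1 = 0.
Solving this linear system: q1 = -7/40.
The numerator is Q*f truncated at degree 4: P0 = a_0 = 1/9; P1 = a_1 + q1*a_0 = 7/240; P2 = a_2 + q1*a_1 = -7/1280; P3 = a_3 + q1*a_2 = -7/46080; P4 = a_4 + q1*a_3 = -7/983040.


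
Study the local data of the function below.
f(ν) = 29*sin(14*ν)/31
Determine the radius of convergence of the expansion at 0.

The factor sin(14*ν) is entire and contributes no finite singular point.
The polynomial part has no poles.
No finite singular points: the Taylor series at 0 converges everywhere.

The radius of convergence is infinite.


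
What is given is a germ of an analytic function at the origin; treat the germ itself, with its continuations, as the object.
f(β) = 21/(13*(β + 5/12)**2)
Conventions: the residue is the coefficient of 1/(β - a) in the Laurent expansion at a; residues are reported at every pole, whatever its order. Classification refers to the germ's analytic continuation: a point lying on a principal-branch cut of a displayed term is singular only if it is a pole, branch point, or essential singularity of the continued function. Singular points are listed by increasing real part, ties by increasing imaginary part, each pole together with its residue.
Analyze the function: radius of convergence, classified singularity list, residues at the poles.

Radius of convergence at 0: 5/12.
At -5/12: a pole of order 2; residue 0.

Denominator factor (β + 5/12)^2: pole of order 2 at -5/12, modulus 5/12.
The radius of convergence is the smallest modulus among the singular points: 5/12.
At the order-2 pole -5/12 set g(β) = (β - (-5/12))^2*f(β) = 21/13.
Order-2 pole: residue = g'(a); g'(-5/12) = 0, so the residue is 0.


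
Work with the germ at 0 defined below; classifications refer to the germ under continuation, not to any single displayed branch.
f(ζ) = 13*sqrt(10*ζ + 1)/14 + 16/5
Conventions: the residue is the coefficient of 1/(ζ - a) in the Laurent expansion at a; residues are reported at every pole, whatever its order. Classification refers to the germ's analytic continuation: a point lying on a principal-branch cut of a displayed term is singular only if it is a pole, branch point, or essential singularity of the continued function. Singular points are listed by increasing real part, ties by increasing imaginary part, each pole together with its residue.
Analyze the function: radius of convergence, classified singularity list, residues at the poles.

Radius of convergence at 0: 1/10.
At -1/10: an algebraic (square-root) branch point.

Branch term (13/14)*sqrt(1 - ζ/(-1/10)): its argument vanishes at ζ = -1/10, a square-root branch point, modulus 1/10.
The radius of convergence is the smallest modulus among the singular points: 1/10.


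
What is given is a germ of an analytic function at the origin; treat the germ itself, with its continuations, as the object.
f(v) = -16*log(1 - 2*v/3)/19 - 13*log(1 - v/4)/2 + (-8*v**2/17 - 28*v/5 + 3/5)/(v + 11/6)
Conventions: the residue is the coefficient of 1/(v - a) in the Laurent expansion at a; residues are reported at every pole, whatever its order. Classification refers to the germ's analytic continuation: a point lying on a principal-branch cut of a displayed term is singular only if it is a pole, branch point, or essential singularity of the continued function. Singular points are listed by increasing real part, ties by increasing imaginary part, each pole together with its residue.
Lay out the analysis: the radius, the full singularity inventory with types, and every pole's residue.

Denominator factor (v + 11/6): pole of order 1 at -11/6, modulus 11/6.
Branch term (-16/19)*log(1 - v/(3/2)): its argument vanishes at v = 3/2, a logarithmic branch point, modulus 3/2.
Branch term (-13/2)*log(1 - v/(4)): its argument vanishes at v = 4, a logarithmic branch point, modulus 4.
The radius of convergence is the smallest modulus among the singular points: 3/2.
The branch terms are analytic at -11/6 and contribute nothing to the residue; only the rational part matters.
At the order-1 pole -11/6 set g(v) = (v - (-11/6))*(rational part) = -8*v**2/17 - 28*v/5 + 3/5.
Simple pole: residue = g(a) at a = -11/6, which is 7103/765.
List the singular points by increasing real part (a conjugate pair: the negative imaginary part first).

Radius of convergence at 0: 3/2.
At -11/6: a pole of order 1; residue 7103/765.
At 3/2: a logarithmic branch point.
At 4: a logarithmic branch point.


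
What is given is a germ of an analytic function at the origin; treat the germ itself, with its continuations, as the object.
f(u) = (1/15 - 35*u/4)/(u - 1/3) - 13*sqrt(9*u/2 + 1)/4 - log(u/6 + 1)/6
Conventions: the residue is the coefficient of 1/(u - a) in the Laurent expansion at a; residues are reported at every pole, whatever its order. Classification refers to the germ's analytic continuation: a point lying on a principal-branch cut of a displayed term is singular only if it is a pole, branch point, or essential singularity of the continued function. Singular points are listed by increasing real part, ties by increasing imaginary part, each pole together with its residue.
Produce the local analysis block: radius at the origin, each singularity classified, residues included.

Radius of convergence at 0: 2/9.
At -6: a logarithmic branch point.
At -2/9: an algebraic (square-root) branch point.
At 1/3: a pole of order 1; residue -57/20.

Denominator factor (u - 1/3): pole of order 1 at 1/3, modulus 1/3.
Branch term (-13/4)*sqrt(1 - u/(-2/9)): its argument vanishes at u = -2/9, a square-root branch point, modulus 2/9.
Branch term (-1/6)*log(1 - u/(-6)): its argument vanishes at u = -6, a logarithmic branch point, modulus 6.
The radius of convergence is the smallest modulus among the singular points: 2/9.
The branch terms are analytic at 1/3 and contribute nothing to the residue; only the rational part matters.
At the order-1 pole 1/3 set g(u) = (u - (1/3))*(rational part) = 1/15 - 35*u/4.
Simple pole: residue = g(a) at a = 1/3, which is -57/20.
List the singular points by increasing real part (a conjugate pair: the negative imaginary part first).


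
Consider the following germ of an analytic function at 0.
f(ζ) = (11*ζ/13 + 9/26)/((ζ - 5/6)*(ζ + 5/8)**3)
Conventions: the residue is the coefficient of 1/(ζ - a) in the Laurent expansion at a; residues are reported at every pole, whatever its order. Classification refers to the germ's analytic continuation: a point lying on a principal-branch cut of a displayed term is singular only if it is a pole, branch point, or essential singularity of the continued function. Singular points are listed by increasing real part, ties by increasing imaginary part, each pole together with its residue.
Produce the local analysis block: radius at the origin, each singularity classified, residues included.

Denominator factor (ζ + 5/8)^3: pole of order 3 at -5/8, modulus 5/8.
Denominator factor (ζ - 5/6): pole of order 1 at 5/6, modulus 5/6.
The radius of convergence is the smallest modulus among the singular points: 5/8.
At the order-3 pole -5/8 set g(ζ) = (ζ - (-5/8))^3*f(ζ) = (11*ζ/13 + 9/26)/(ζ - 5/6).
Order-3 pole: residue = g''(a)/2; g''(-5/8) = -377856/557375, so the residue is -188928/557375.
At the order-1 pole 5/6 set g(ζ) = (ζ - (5/6))*f(ζ) = (11*ζ/13 + 9/26)/(ζ + 5/8)**3.
Simple pole: residue = g(a) at a = 5/6, which is 188928/557375.
List the singular points by increasing real part (a conjugate pair: the negative imaginary part first).

Radius of convergence at 0: 5/8.
At -5/8: a pole of order 3; residue -188928/557375.
At 5/6: a pole of order 1; residue 188928/557375.


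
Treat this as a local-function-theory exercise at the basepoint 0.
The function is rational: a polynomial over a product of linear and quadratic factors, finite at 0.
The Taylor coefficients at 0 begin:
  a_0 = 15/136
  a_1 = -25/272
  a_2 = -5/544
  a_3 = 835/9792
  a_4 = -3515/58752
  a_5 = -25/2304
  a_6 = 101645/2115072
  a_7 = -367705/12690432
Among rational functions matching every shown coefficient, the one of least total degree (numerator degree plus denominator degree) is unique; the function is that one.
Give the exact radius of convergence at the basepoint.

No rational of total degree below 5 reproduces all 8 coefficients; solving the [0/5] Pade equations on them gives f(θ) = -15/(17*(θ - 2)*(θ**2 + 4*θ/3 + 2)**2), whose expansion matches every shown term.
Denominator factor (θ**2 + 4*θ/3 + 2)^2: discriminant -56/9, complex-conjugate roots (-2/3) + ((1/3)*sqrt(14))*i and (-2/3) - ((1/3)*sqrt(14))*i; poles of order 2, moduli sqrt(2) and sqrt(2).
Denominator factor (θ - 2): pole of order 1 at 2, modulus 2.
The radius of convergence is the smallest modulus among the singular points: sqrt(2).

The radius of convergence is sqrt(2).


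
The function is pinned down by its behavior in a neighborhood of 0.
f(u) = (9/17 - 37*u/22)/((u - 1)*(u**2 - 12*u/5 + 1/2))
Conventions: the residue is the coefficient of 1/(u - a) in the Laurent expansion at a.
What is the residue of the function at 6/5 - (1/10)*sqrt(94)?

The factor u**2 - 12*u/5 + 1/2 splits as (u - a)(u - a') with a = 6/5 - (1/10)*sqrt(94), a' = 6/5 + (1/10)*sqrt(94). At the order-1 pole a set g(u) = (u - a)*f(u) = [(9/17 - 37*u/22)/(u - 1)] / (u - a').
Simple pole: residue = g(a) at a = 6/5 - (1/10)*sqrt(94), which is -2155/3366 + (23995/316404)*sqrt(94).

The residue is -2155/3366 + (23995/316404)*sqrt(94).


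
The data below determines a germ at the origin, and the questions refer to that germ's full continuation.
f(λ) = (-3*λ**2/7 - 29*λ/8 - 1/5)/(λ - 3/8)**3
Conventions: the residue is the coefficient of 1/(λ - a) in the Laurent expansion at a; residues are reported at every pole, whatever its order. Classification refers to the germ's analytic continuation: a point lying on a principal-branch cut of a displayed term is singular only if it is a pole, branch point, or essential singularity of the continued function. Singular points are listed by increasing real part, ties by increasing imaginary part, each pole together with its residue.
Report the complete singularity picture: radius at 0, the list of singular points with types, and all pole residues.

Denominator factor (λ - 3/8)^3: pole of order 3 at 3/8, modulus 3/8.
The radius of convergence is the smallest modulus among the singular points: 3/8.
At the order-3 pole 3/8 set g(λ) = (λ - (3/8))^3*f(λ) = -3*λ**2/7 - 29*λ/8 - 1/5.
Order-3 pole: residue = g''(a)/2; g''(3/8) = -6/7, so the residue is -3/7.

Radius of convergence at 0: 3/8.
At 3/8: a pole of order 3; residue -3/7.


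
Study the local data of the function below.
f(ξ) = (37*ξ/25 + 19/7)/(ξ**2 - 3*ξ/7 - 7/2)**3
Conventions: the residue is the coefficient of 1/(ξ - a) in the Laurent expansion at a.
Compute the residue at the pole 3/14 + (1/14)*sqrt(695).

The factor ξ**2 - 3*ξ/7 - 7/2 splits as (ξ - a)(ξ - a') with a = 3/14 + (1/14)*sqrt(695), a' = 3/14 - (1/14)*sqrt(695). At the order-3 pole a set g(ξ) = (ξ - a)^3*f(ξ) = [37*ξ/25 + 19/7] / (ξ - a')^3.
Order-3 pole: residue = g''(a)/2; g''(3/14 + (1/14)*sqrt(695)) = (15284766/8392559375)*sqrt(695), so the residue is (7642383/8392559375)*sqrt(695).

The residue is (7642383/8392559375)*sqrt(695).


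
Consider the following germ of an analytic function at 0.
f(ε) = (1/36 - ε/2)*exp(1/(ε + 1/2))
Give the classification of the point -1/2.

The point is an essential singularity.

The exponent 1/(ε - (-1/2)) has a pole at -1/2, so exp(1/(ε - (-1/2))) takes every nonzero value near it: an essential singularity (not a pole of any order).


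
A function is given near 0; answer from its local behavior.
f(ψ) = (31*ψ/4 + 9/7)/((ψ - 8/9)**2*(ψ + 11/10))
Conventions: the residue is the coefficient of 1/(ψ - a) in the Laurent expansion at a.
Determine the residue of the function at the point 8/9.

The residue is 820935/448574.

At the order-2 pole 8/9 set g(ψ) = (ψ - (8/9))^2*f(ψ) = (31*ψ/4 + 9/7)/(ψ + 11/10).
Order-2 pole: residue = g'(a); g'(8/9) = 820935/448574, so the residue is 820935/448574.


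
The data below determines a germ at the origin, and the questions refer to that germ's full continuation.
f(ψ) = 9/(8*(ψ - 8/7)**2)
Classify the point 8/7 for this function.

The denominator factor ψ - 8/7 vanishes at 8/7 and appears to the power 2; the numerator there equals 9/8, nonzero, and no other factor vanishes.
Hence a pole whose order is the multiplicity, 2.

The point is a pole of order 2.


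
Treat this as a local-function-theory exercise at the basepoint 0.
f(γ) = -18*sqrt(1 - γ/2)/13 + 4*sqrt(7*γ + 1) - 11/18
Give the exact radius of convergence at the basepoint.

Branch term (-18/13)*sqrt(1 - γ/(2)): its argument vanishes at γ = 2, a square-root branch point, modulus 2.
Branch term (4)*sqrt(1 - γ/(-1/7)): its argument vanishes at γ = -1/7, a square-root branch point, modulus 1/7.
The radius of convergence is the smallest modulus among the singular points: 1/7.

The radius of convergence is 1/7.


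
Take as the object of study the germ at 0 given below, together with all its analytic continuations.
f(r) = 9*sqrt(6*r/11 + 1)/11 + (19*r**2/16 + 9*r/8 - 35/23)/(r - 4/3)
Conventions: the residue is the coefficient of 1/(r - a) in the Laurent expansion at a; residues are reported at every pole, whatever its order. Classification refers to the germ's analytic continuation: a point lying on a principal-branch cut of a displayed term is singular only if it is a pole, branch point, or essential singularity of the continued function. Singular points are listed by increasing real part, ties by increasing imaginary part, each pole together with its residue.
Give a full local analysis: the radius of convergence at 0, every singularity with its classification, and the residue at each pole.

Radius of convergence at 0: 4/3.
At -11/6: an algebraic (square-root) branch point.
At 4/3: a pole of order 1; residue 865/414.

Denominator factor (r - 4/3): pole of order 1 at 4/3, modulus 4/3.
Branch term (9/11)*sqrt(1 - r/(-11/6)): its argument vanishes at r = -11/6, a square-root branch point, modulus 11/6.
The radius of convergence is the smallest modulus among the singular points: 4/3.
The branch term is analytic at 4/3 and contributes nothing to the residue; only the rational part matters.
At the order-1 pole 4/3 set g(r) = (r - (4/3))*(rational part) = 19*r**2/16 + 9*r/8 - 35/23.
Simple pole: residue = g(a) at a = 4/3, which is 865/414.
List the singular points by increasing real part (a conjugate pair: the negative imaginary part first).


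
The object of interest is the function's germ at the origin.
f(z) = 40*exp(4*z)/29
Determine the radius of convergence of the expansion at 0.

The radius of convergence is infinite.

The factor exp(4*z) is entire and contributes no finite singular point.
The polynomial part has no poles.
No finite singular points: the Taylor series at 0 converges everywhere.


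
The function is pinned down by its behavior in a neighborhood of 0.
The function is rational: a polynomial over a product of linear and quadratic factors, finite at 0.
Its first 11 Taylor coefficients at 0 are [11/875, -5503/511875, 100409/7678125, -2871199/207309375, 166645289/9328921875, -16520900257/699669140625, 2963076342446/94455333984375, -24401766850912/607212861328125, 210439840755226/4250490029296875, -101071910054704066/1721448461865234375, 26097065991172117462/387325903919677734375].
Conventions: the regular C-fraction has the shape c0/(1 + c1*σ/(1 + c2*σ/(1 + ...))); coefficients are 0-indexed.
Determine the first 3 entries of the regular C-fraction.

The regular C-fraction coefficients are [11/875, 5503/6435, 12792452/35411805].


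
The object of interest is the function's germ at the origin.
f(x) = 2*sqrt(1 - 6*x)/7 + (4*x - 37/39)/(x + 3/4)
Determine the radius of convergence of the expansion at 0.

The radius of convergence is 1/6.

Denominator factor (x + 3/4): pole of order 1 at -3/4, modulus 3/4.
Branch term (2/7)*sqrt(1 - x/(1/6)): its argument vanishes at x = 1/6, a square-root branch point, modulus 1/6.
The radius of convergence is the smallest modulus among the singular points: 1/6.


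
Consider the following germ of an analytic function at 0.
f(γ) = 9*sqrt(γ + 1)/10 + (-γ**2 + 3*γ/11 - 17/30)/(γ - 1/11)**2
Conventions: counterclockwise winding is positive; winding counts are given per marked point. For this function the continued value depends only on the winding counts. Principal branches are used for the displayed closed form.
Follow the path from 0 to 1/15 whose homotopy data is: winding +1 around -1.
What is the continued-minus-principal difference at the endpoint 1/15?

The rational part is single-valued and drops out of the difference; each branch term changes only by its own monodromy.
(9/10)*sqrt(1 - γ/(-1)): winding +1 is odd, the square root flips sign, contributing -2*(9/10)*sqrt(1 - (1/15)/(-1)) = -2*(9/10)*sqrt(16/15) = -(12/25)*sqrt(15).
Summing the contributions at γ = 1/15 gives -(12/25)*sqrt(15).

Continued minus principal equals -(12/25)*sqrt(15).


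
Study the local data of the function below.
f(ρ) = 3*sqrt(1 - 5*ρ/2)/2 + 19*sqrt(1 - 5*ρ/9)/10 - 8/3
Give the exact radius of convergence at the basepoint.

Branch term (3/2)*sqrt(1 - ρ/(2/5)): its argument vanishes at ρ = 2/5, a square-root branch point, modulus 2/5.
Branch term (19/10)*sqrt(1 - ρ/(9/5)): its argument vanishes at ρ = 9/5, a square-root branch point, modulus 9/5.
The radius of convergence is the smallest modulus among the singular points: 2/5.

The radius of convergence is 2/5.


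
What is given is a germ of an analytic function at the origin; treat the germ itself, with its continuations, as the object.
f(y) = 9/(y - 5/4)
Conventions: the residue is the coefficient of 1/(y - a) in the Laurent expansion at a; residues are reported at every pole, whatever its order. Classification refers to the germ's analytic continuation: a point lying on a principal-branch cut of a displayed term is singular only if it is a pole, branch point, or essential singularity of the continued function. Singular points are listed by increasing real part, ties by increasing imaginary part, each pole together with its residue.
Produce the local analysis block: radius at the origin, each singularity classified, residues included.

Radius of convergence at 0: 5/4.
At 5/4: a pole of order 1; residue 9.

Denominator factor (y - 5/4): pole of order 1 at 5/4, modulus 5/4.
The radius of convergence is the smallest modulus among the singular points: 5/4.
At the order-1 pole 5/4 set g(y) = (y - (5/4))*f(y) = 9.
Simple pole: residue = g(a) at a = 5/4, which is 9.


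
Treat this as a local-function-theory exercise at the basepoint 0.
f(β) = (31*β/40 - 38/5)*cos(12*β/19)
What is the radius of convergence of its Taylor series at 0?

The factor cos(12*β/19) is entire and contributes no finite singular point.
The polynomial part has no poles.
No finite singular points: the Taylor series at 0 converges everywhere.

The radius of convergence is infinite.


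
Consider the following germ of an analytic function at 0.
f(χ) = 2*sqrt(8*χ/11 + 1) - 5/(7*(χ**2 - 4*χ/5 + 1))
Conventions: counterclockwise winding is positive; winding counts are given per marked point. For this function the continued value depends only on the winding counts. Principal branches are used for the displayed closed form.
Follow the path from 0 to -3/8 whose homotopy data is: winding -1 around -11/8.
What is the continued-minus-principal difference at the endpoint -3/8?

The rational part is single-valued and drops out of the difference; each branch term changes only by its own monodromy.
(2)*sqrt(1 - χ/(-11/8)): winding -1 is odd, the square root flips sign, contributing -2*(2)*sqrt(1 - (-3/8)/(-11/8)) = -2*(2)*sqrt(8/11) = -(8/11)*sqrt(22).
Summing the contributions at χ = -3/8 gives -(8/11)*sqrt(22).

Continued minus principal equals -(8/11)*sqrt(22).


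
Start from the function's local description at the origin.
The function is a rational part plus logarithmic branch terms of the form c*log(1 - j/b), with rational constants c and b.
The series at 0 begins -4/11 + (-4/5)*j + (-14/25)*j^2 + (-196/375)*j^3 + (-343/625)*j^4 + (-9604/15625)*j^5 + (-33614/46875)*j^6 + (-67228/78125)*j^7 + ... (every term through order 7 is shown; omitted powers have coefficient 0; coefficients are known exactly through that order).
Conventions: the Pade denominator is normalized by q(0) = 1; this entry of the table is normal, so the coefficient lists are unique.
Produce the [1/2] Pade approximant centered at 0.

The Pade approximant has numerator coefficients [-4/11, -1448/2475]; denominator coefficients [1, -133/225, -539/2250].

Taylor coefficients needed (read off): a_0 = -4/11, a_1 = -4/5, a_2 = -14/25, a_3 = -196/375.
Write the denominator as Q(j) = 1 + q1*j + q2*j^2. Requiring Q*f - P = O(j^4) with deg P <= 1 kills the coefficients of j^2..j^3 in Q*f:
  j^2: a_2 + q1*a_1 + q2*a_0 = 0, i.e. -14/25 + (-4/5)*q1 + (-4/11)*q2 = 0.
  j^3: a_3 + q1*a_2 + q2*a_1 = 0, i.e. -196/375 + (-14/25)*q1 + (-4/5)*q2 = 0.
Solving this linear system: q1 = -133/225, q2 = -539/2250.
The numerator is Q*f truncated at degree 1: P0 = a_0 = -4/11; P1 = a_1 + q1*a_0 = -1448/2475.


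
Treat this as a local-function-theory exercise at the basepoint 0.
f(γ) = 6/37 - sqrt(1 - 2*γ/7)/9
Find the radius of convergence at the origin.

The radius of convergence is 7/2.

Branch term (-1/9)*sqrt(1 - γ/(7/2)): its argument vanishes at γ = 7/2, a square-root branch point, modulus 7/2.
The radius of convergence is the smallest modulus among the singular points: 7/2.


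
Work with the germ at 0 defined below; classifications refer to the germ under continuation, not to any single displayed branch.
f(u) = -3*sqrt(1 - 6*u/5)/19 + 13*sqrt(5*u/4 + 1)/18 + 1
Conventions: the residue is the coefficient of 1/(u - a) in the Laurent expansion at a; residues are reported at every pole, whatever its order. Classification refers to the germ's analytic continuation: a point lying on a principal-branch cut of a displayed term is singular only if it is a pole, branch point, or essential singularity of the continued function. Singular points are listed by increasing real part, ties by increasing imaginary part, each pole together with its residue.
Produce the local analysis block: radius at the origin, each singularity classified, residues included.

Branch term (13/18)*sqrt(1 - u/(-4/5)): its argument vanishes at u = -4/5, a square-root branch point, modulus 4/5.
Branch term (-3/19)*sqrt(1 - u/(5/6)): its argument vanishes at u = 5/6, a square-root branch point, modulus 5/6.
The radius of convergence is the smallest modulus among the singular points: 4/5.
List the singular points by increasing real part (a conjugate pair: the negative imaginary part first).

Radius of convergence at 0: 4/5.
At -4/5: an algebraic (square-root) branch point.
At 5/6: an algebraic (square-root) branch point.


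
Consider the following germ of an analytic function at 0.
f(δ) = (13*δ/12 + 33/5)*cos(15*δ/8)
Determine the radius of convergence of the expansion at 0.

The radius of convergence is infinite.

The factor cos(15*δ/8) is entire and contributes no finite singular point.
The polynomial part has no poles.
No finite singular points: the Taylor series at 0 converges everywhere.


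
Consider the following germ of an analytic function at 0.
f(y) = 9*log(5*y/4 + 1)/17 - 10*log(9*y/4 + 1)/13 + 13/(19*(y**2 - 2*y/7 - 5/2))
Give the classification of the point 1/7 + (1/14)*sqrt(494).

The denominator factor y**2 - 2*y/7 - 5/2 vanishes at 1/7 + (1/14)*sqrt(494) and appears to the power 1; the numerator there equals 13/19, nonzero, and no other factor vanishes.
The branch terms are analytic at this point.
Hence a pole whose order is the multiplicity, 1.

The point is a pole of order 1.


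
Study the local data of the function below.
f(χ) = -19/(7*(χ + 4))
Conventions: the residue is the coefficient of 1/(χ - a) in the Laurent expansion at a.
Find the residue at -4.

The residue is -19/7.

At the order-1 pole -4 set g(χ) = (χ - (-4))*f(χ) = -19/7.
Simple pole: residue = g(a) at a = -4, which is -19/7.


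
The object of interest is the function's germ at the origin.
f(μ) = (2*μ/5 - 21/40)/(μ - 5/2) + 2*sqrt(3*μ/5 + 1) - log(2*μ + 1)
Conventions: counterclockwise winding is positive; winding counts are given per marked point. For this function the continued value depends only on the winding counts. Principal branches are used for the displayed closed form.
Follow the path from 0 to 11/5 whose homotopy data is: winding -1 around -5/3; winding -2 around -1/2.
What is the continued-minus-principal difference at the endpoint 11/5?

Continued minus principal equals (-(4/5)*sqrt(58)) + ((4)*pi)*i.

The rational part is single-valued and drops out of the difference; each branch term changes only by its own monodromy.
(2)*sqrt(1 - μ/(-5/3)): winding -1 is odd, the square root flips sign, contributing -2*(2)*sqrt(1 - (11/5)/(-5/3)) = -2*(2)*sqrt(58/25) = -(4/5)*sqrt(58).
(-1)*log(1 - μ/(-1/2)): each positive loop around -1/2 adds 2*pi*i to the log, so winding -2 contributes (-1)*(-2)*2*pi*i = (4)*pi*i.
Summing the contributions at μ = 11/5 gives (-(4/5)*sqrt(58)) + ((4)*pi)*i.


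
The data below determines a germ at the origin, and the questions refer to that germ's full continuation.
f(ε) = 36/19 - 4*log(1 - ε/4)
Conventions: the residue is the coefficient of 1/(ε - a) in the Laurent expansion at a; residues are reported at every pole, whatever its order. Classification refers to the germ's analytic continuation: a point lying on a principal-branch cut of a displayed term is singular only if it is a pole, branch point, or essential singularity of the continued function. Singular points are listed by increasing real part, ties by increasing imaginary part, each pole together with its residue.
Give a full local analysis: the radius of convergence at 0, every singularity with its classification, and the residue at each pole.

Radius of convergence at 0: 4.
At 4: a logarithmic branch point.

Branch term (-4)*log(1 - ε/(4)): its argument vanishes at ε = 4, a logarithmic branch point, modulus 4.
The radius of convergence is the smallest modulus among the singular points: 4.


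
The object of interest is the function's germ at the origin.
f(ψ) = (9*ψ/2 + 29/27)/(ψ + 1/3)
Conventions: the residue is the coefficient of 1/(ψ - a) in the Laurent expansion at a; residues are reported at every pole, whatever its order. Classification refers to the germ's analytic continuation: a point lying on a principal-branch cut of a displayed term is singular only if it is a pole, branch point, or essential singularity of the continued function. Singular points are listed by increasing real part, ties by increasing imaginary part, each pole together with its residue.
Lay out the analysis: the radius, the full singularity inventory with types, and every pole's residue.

Radius of convergence at 0: 1/3.
At -1/3: a pole of order 1; residue -23/54.

Denominator factor (ψ + 1/3): pole of order 1 at -1/3, modulus 1/3.
The radius of convergence is the smallest modulus among the singular points: 1/3.
At the order-1 pole -1/3 set g(ψ) = (ψ - (-1/3))*f(ψ) = 9*ψ/2 + 29/27.
Simple pole: residue = g(a) at a = -1/3, which is -23/54.


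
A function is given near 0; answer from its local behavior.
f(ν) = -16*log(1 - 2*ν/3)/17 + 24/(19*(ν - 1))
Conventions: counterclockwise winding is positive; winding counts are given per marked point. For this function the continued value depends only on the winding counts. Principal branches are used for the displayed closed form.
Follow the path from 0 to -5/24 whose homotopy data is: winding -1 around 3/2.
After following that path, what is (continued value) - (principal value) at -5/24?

Continued minus principal equals (32/17)*pi*i.

The rational part is single-valued and drops out of the difference; each branch term changes only by its own monodromy.
(-16/17)*log(1 - ν/(3/2)): each positive loop around 3/2 adds 2*pi*i to the log, so winding -1 contributes (-16/17)*(-1)*2*pi*i = (32/17)*pi*i.
Summing the contributions at ν = -5/24 gives (32/17)*pi*i.


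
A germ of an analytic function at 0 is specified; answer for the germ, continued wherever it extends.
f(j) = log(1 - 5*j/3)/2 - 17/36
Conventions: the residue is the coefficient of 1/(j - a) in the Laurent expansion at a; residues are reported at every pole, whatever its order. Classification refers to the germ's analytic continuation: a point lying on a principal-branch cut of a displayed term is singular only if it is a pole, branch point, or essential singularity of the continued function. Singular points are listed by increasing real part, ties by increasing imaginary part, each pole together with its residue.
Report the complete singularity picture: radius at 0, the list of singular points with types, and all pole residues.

Branch term (1/2)*log(1 - j/(3/5)): its argument vanishes at j = 3/5, a logarithmic branch point, modulus 3/5.
The radius of convergence is the smallest modulus among the singular points: 3/5.

Radius of convergence at 0: 3/5.
At 3/5: a logarithmic branch point.


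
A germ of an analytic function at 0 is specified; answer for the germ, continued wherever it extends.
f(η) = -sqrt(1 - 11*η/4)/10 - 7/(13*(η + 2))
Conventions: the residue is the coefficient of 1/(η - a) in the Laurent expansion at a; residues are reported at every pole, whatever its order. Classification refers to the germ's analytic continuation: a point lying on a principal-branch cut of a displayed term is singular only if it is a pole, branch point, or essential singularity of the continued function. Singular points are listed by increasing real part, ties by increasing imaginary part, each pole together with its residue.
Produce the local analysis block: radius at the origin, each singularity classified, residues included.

Denominator factor (η + 2): pole of order 1 at -2, modulus 2.
Branch term (-1/10)*sqrt(1 - η/(4/11)): its argument vanishes at η = 4/11, a square-root branch point, modulus 4/11.
The radius of convergence is the smallest modulus among the singular points: 4/11.
The branch term is analytic at -2 and contributes nothing to the residue; only the rational part matters.
At the order-1 pole -2 set g(η) = (η - (-2))*(rational part) = -7/13.
Simple pole: residue = g(a) at a = -2, which is -7/13.
List the singular points by increasing real part (a conjugate pair: the negative imaginary part first).

Radius of convergence at 0: 4/11.
At -2: a pole of order 1; residue -7/13.
At 4/11: an algebraic (square-root) branch point.


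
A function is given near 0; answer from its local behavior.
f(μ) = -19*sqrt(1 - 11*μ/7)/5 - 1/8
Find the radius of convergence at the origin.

Branch term (-19/5)*sqrt(1 - μ/(7/11)): its argument vanishes at μ = 7/11, a square-root branch point, modulus 7/11.
The radius of convergence is the smallest modulus among the singular points: 7/11.

The radius of convergence is 7/11.


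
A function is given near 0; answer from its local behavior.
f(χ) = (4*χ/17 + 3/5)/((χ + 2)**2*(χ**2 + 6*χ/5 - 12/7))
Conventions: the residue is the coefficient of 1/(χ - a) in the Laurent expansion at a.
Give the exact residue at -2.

The residue is 3493/136.

At the order-2 pole -2 set g(χ) = (χ - (-2))^2*f(χ) = (4*χ/17 + 3/5)/(χ**2 + 6*χ/5 - 12/7).
Order-2 pole: residue = g'(a); g'(-2) = 3493/136, so the residue is 3493/136.


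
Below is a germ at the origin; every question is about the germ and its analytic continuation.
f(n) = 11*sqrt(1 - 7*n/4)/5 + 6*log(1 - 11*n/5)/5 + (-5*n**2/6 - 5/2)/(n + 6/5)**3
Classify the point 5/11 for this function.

The point is a logarithmic branch point.

The term (6/5)*log(1 - n/(5/11)) has argument 1 - 5/11/(5/11) = 0 at 5/11: a logarithmic (infinitely-sheeted) branch point; the remaining terms are analytic or single-valued there.


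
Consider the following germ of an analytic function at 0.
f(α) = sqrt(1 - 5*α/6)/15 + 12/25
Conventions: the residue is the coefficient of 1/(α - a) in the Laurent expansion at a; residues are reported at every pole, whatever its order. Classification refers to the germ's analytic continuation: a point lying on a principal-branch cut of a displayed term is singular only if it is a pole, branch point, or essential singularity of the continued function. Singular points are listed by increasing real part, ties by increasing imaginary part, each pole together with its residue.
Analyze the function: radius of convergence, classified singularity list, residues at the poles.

Radius of convergence at 0: 6/5.
At 6/5: an algebraic (square-root) branch point.

Branch term (1/15)*sqrt(1 - α/(6/5)): its argument vanishes at α = 6/5, a square-root branch point, modulus 6/5.
The radius of convergence is the smallest modulus among the singular points: 6/5.
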